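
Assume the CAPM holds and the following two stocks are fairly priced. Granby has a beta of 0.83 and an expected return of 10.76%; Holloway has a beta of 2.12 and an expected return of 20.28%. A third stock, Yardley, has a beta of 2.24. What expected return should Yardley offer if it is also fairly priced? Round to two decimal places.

21.17%

MRP (SML slope) = (20.28% − 10.76%) / (2.12 − 0.83) = 9.52% / 1.29 = 7.3798%
R_f (intercept) = 10.76% − 0.83 × 7.3798% = 4.6348%
E(R_Yardley) = R_f + β × MRP = 4.6348% + 2.24 × 7.3798% = 21.17%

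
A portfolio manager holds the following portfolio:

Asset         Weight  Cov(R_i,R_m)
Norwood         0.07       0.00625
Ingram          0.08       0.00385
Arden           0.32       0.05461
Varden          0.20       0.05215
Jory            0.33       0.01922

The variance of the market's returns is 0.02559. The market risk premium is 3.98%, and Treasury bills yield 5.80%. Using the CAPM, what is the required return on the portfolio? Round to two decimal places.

11.24%

β_Norwood = 0.00625 / 0.02559 = 0.2442
β_Ingram = 0.00385 / 0.02559 = 0.1504
β_Arden = 0.05461 / 0.02559 = 2.1340
β_Varden = 0.05215 / 0.02559 = 2.0379
β_Jory = 0.01922 / 0.02559 = 0.7511
β_P = Σ w_i β_i = 0.07×0.2442 + 0.08×0.1504 + 0.32×2.1340 + 0.20×2.0379 + 0.33×0.7511 = 1.3674
E(R_P) = R_f + β_P × MRP = 5.80% + 1.3674 × 3.98% = 11.24%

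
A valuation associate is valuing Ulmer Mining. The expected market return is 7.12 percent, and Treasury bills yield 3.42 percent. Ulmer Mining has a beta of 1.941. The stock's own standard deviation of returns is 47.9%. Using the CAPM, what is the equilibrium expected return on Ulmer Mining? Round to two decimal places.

10.60%

Market risk premium = E(R_m) − R_f = 7.12% − 3.42% = 3.70%
E(R) = R_f + β × MRP = 3.42% + 1.941 × 3.70% = 10.60%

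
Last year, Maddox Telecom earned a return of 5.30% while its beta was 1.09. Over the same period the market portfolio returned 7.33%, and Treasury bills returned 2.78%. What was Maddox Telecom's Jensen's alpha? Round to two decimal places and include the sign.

Market excess return = 7.33% − 2.78% = 4.55%
CAPM benchmark = R_f + β(R_m − R_f) = 2.78% + 1.09 × 4.55% = 7.7395%
α = actual − benchmark = 5.30% − 7.7395% = -2.44%

-2.44%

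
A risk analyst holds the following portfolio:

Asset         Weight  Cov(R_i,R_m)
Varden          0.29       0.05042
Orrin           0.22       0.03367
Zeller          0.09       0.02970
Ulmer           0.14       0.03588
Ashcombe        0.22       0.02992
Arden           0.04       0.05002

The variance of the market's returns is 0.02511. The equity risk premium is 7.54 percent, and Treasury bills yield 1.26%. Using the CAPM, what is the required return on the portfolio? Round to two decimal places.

β_Varden = 0.05042 / 0.02511 = 2.0080
β_Orrin = 0.03367 / 0.02511 = 1.3409
β_Zeller = 0.02970 / 0.02511 = 1.1828
β_Ulmer = 0.03588 / 0.02511 = 1.4289
β_Ashcombe = 0.02992 / 0.02511 = 1.1916
β_Arden = 0.05002 / 0.02511 = 1.9920
β_P = Σ w_i β_i = 0.29×2.0080 + 0.22×1.3409 + 0.09×1.1828 + 0.14×1.4289 + 0.22×1.1916 + 0.04×1.9920 = 1.5256
E(R_P) = R_f + β_P × MRP = 1.26% + 1.5256 × 7.54% = 12.76%

12.76%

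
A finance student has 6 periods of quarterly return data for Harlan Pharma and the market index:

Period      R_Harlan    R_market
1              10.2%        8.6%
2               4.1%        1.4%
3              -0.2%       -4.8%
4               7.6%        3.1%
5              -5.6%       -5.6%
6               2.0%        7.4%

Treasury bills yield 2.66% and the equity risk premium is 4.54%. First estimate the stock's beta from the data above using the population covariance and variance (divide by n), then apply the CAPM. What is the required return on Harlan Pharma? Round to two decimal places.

Mean R_i = (10.2 + 4.1 − 0.2 + 7.6 − 5.6 + 2.0) / 6 = 3.0167%
Mean R_m = (8.6 + 1.4 − 4.8 + 3.1 − 5.6 + 7.4) / 6 = 1.6833%
Σ(R_i − R̄_i)(R_m − R̄_m) = 133.6717  ⇒  Cov = 133.6717 / 6 = 22.2786
Σ(R_m − R̄_m)² = 177.6883  ⇒  Var(R_m) = 177.6883 / 6 = 29.6147
β = Cov / Var(R_m) = 22.2786 / 29.6147 = 0.7523
E(R) = R_f + β × MRP = 2.66% + 0.7523 × 4.54% = 6.08%

6.08%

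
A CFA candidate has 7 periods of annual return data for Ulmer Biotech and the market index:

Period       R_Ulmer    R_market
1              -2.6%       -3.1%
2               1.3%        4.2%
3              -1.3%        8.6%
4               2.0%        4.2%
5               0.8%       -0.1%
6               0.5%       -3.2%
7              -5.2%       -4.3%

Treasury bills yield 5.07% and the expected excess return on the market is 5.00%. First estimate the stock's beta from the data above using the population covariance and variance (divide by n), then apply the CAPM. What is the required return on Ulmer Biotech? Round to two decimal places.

Mean R_i = (-2.6 + 1.3 − 1.3 + 2.0 + 0.8 + 0.5 − 5.2) / 7 = -0.6429%
Mean R_m = (-3.1 + 4.2 + 8.6 + 4.2 − 0.1 − 3.2 − 4.3) / 7 = 0.9000%
Σ(R_i − R̄_i)(R_m − R̄_m) = 35.4700  ⇒  Cov = 35.4700 / 7 = 5.0671
Σ(R_m − R̄_m)² = 141.9200  ⇒  Var(R_m) = 141.9200 / 7 = 20.2743
β = Cov / Var(R_m) = 5.0671 / 20.2743 = 0.2499
E(R) = R_f + β × MRP = 5.07% + 0.2499 × 5.00% = 6.32%

6.32%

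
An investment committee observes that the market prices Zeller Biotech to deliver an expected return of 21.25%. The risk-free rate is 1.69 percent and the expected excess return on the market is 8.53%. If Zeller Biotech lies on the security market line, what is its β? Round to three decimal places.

2.293

β = (E(R) − R_f) / MRP = (21.25% − 1.69%) / 8.53% = 19.56% / 8.53% = 2.293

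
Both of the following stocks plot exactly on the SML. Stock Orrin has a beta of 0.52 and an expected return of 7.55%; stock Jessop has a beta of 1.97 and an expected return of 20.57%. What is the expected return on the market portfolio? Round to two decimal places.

11.86%

Both satisfy E(R) = R_f + β·MRP, so the slope of the SML is
MRP = (20.57% − 7.55%) / (1.97 − 0.52) = 13.02% / 1.45 = 8.9793%
R_f = E(R_Orrin) − β_Orrin·MRP = 7.55% − 0.52 × 8.9793% = 2.8808%
E(R_m) = R_f + MRP = 2.8808% + 8.9793% = 11.86%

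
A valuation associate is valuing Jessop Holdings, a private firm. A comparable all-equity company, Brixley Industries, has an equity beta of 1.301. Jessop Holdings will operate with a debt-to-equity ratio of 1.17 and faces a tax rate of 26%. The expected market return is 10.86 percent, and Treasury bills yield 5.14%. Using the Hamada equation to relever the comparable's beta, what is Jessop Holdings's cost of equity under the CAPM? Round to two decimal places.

19.02%

β_L = β_U × [1 + (1 − t)(D/E)] = 1.301 × [1 + (1 − 0.26) × 1.17]
    = 1.301 × [1 + 0.74 × 1.17] = 1.301 × 1.8658 = 2.4274
MRP = 10.86% − 5.14% = 5.72%
E(R) = R_f + β_L × MRP = 5.14% + 2.4274 × 5.72% = 19.02%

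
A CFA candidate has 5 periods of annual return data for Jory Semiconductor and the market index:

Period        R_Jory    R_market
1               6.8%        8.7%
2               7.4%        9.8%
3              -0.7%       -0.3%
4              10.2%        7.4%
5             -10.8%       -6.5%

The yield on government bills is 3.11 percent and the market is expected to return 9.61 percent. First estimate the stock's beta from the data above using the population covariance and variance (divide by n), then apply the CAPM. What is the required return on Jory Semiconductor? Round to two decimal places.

10.69%

Mean R_i = (6.8 + 7.4 − 0.7 + 10.2 − 10.8) / 5 = 2.5800%
Mean R_m = (8.7 + 9.8 − 0.3 + 7.4 − 6.5) / 5 = 3.8200%
Σ(R_i − R̄_i)(R_m − R̄_m) = 228.2920  ⇒  Cov = 228.2920 / 5 = 45.6584
Σ(R_m − R̄_m)² = 195.8680  ⇒  Var(R_m) = 195.8680 / 5 = 39.1736
β = Cov / Var(R_m) = 45.6584 / 39.1736 = 1.1655
MRP = 9.61% − 3.11% = 6.50%
E(R) = R_f + β × MRP = 3.11% + 1.1655 × 6.50% = 10.69%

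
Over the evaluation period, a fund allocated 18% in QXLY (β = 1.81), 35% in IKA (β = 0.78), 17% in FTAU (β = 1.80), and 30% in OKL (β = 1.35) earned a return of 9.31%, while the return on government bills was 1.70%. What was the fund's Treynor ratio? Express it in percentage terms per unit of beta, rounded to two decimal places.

5.81%

β_P = 0.18×1.81 + 0.35×0.78 + 0.17×1.80 + 0.30×1.35 = 1.3098
Treynor = (R_P − R_f) / β_P = (9.31% − 1.70%) / 1.3098 = 7.61% / 1.3098 = 5.81%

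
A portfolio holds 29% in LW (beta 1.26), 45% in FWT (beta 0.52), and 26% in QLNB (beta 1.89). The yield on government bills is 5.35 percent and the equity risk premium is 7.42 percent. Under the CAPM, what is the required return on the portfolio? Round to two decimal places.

13.44%

β_P = Σ w_i β_i = 0.29×1.26 + 0.45×0.52 + 0.26×1.89 = 1.0908
E(R_P) = R_f + β_P × MRP = 5.35% + 1.0908 × 7.42% = 13.44%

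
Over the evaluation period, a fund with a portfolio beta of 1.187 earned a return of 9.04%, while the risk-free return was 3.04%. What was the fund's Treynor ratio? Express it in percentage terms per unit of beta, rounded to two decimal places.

Treynor = (R_P − R_f) / β_P = (9.04% − 3.04%) / 1.1870 = 6.00% / 1.1870 = 5.05%

5.05%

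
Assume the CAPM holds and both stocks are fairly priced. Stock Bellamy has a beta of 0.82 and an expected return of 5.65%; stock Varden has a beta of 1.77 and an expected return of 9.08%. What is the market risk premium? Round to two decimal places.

3.61%

Both satisfy E(R) = R_f + β·MRP, so the slope of the SML is
MRP = (9.08% − 5.65%) / (1.77 − 0.82) = 3.43% / 0.95 = 3.6105%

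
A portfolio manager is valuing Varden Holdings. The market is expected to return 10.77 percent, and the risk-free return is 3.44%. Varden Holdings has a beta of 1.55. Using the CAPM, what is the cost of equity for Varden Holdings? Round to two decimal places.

Market risk premium = E(R_m) − R_f = 10.77% − 3.44% = 7.33%
E(R) = R_f + β × MRP = 3.44% + 1.55 × 7.33% = 14.80%

14.80%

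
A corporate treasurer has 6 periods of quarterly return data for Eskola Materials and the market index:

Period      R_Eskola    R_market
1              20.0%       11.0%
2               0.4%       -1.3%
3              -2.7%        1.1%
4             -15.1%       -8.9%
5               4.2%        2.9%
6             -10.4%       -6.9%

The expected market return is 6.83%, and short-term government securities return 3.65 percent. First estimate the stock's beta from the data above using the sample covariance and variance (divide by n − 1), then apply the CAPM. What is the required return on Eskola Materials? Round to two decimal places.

8.99%

Mean R_i = (20.0 + 0.4 − 2.7 − 15.1 + 4.2 − 10.4) / 6 = -0.6000%
Mean R_m = (11.0 − 1.3 + 1.1 − 8.9 + 2.9 − 6.9) / 6 = -0.3500%
Σ(R_i − R̄_i)(R_m − R̄_m) = 433.5800  ⇒  Cov = 433.5800 / 5 = 86.7160
Σ(R_m − R̄_m)² = 258.3950  ⇒  Var(R_m) = 258.3950 / 5 = 51.6790
β = Cov / Var(R_m) = 86.7160 / 51.6790 = 1.6780
MRP = 6.83% − 3.65% = 3.18%
E(R) = R_f + β × MRP = 3.65% + 1.6780 × 3.18% = 8.99%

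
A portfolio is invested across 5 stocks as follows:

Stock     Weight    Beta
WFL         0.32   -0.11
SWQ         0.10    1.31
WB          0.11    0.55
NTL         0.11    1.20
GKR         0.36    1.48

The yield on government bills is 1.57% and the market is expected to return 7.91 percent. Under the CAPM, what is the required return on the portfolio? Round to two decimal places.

6.78%

β_P = Σ w_i β_i = 0.32×-0.11 + 0.10×1.31 + 0.11×0.55 + 0.11×1.20 + 0.36×1.48 = 0.8211
MRP = 7.91% − 1.57% = 6.34%
E(R_P) = R_f + β_P × MRP = 1.57% + 0.8211 × 6.34% = 6.78%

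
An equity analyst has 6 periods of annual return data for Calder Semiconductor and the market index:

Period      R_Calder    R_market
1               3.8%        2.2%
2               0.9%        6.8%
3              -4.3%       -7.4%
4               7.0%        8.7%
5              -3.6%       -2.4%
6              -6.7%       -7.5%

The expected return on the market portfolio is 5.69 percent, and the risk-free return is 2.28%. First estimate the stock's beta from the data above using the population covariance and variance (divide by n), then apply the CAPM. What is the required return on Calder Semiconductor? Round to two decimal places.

4.61%

Mean R_i = (3.8 + 0.9 − 4.3 + 7.0 − 3.6 − 6.7) / 6 = -0.4833%
Mean R_m = (2.2 + 6.8 − 7.4 + 8.7 − 2.4 − 7.5) / 6 = 0.0667%
Σ(R_i − R̄_i)(R_m − R̄_m) = 166.2833  ⇒  Cov = 166.2833 / 6 = 27.7139
Σ(R_m − R̄_m)² = 243.5133  ⇒  Var(R_m) = 243.5133 / 6 = 40.5856
β = Cov / Var(R_m) = 27.7139 / 40.5856 = 0.6829
MRP = 5.69% − 2.28% = 3.41%
E(R) = R_f + β × MRP = 2.28% + 0.6829 × 3.41% = 4.61%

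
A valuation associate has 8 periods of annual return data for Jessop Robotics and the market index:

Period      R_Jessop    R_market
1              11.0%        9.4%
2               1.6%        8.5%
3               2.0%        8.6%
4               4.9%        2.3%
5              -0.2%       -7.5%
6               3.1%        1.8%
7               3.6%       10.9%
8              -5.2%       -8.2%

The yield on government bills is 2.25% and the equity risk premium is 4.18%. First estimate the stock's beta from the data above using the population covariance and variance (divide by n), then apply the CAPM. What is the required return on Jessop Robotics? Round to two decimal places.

Mean R_i = (11.0 + 1.6 + 2.0 + 4.9 − 0.2 + 3.1 + 3.6 − 5.2) / 8 = 2.6000%
Mean R_m = (9.4 + 8.5 + 8.6 + 2.3 − 7.5 + 1.8 + 10.9 − 8.2) / 8 = 3.2250%
Σ(R_i − R̄_i)(R_m − R̄_m) = 167.3500  ⇒  Cov = 167.3500 / 8 = 20.9188
Σ(R_m − R̄_m)² = 402.1950  ⇒  Var(R_m) = 402.1950 / 8 = 50.2744
β = Cov / Var(R_m) = 20.9188 / 50.2744 = 0.4161
E(R) = R_f + β × MRP = 2.25% + 0.4161 × 4.18% = 3.99%

3.99%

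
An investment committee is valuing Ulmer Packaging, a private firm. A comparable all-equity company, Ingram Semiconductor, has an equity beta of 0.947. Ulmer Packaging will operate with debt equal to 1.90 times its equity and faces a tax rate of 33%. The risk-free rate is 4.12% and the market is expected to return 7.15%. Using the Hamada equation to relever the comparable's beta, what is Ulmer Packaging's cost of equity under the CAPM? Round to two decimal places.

β_L = β_U × [1 + (1 − t)(D/E)] = 0.947 × [1 + (1 − 0.33) × 1.90]
    = 0.947 × [1 + 0.67 × 1.90] = 0.947 × 2.2730 = 2.1525
MRP = 7.15% − 4.12% = 3.03%
E(R) = R_f + β_L × MRP = 4.12% + 2.1525 × 3.03% = 10.64%

10.64%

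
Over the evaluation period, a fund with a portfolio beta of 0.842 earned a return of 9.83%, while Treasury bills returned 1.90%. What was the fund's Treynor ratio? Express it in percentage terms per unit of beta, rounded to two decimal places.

9.42%

Treynor = (R_P − R_f) / β_P = (9.83% − 1.90%) / 0.8420 = 7.93% / 0.8420 = 9.42%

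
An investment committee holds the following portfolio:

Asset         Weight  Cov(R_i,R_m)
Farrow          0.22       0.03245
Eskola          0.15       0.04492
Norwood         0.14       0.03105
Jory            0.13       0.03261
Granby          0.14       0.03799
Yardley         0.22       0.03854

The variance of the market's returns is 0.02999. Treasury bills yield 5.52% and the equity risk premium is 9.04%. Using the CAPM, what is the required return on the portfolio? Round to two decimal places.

β_Farrow = 0.03245 / 0.02999 = 1.0820
β_Eskola = 0.04492 / 0.02999 = 1.4978
β_Norwood = 0.03105 / 0.02999 = 1.0353
β_Jory = 0.03261 / 0.02999 = 1.0874
β_Granby = 0.03799 / 0.02999 = 1.2668
β_Yardley = 0.03854 / 0.02999 = 1.2851
β_P = Σ w_i β_i = 0.22×1.0820 + 0.15×1.4978 + 0.14×1.0353 + 0.13×1.0874 + 0.14×1.2668 + 0.22×1.2851 = 1.2091
E(R_P) = R_f + β_P × MRP = 5.52% + 1.2091 × 9.04% = 16.45%

16.45%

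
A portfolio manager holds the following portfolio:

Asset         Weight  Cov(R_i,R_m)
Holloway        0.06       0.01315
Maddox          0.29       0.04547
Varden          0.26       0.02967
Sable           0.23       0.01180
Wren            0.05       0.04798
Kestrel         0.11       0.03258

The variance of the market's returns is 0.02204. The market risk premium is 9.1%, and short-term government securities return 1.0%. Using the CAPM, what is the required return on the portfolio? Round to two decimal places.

13.55%

β_Holloway = 0.01315 / 0.02204 = 0.5966
β_Maddox = 0.04547 / 0.02204 = 2.0631
β_Varden = 0.02967 / 0.02204 = 1.3462
β_Sable = 0.01180 / 0.02204 = 0.5354
β_Wren = 0.04798 / 0.02204 = 2.1770
β_Kestrel = 0.03258 / 0.02204 = 1.4782
β_P = Σ w_i β_i = 0.06×0.5966 + 0.29×2.0631 + 0.26×1.3462 + 0.23×0.5354 + 0.05×2.1770 + 0.11×1.4782 = 1.3787
E(R_P) = R_f + β_P × MRP = 1.0% + 1.3787 × 9.1% = 13.55%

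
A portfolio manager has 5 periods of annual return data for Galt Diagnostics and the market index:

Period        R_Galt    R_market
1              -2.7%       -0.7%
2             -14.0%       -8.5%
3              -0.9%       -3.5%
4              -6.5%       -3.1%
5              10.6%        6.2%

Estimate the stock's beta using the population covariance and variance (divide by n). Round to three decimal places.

1.605

Mean R_i = (-2.7 − 14.0 − 0.9 − 6.5 + 10.6) / 5 = -2.7000%
Mean R_m = (-0.7 − 8.5 − 3.5 − 3.1 + 6.2) / 5 = -1.9200%
Σ(R_i − R̄_i)(R_m − R̄_m) = 183.9900  ⇒  Cov = 183.9900 / 5 = 36.7980
Σ(R_m − R̄_m)² = 114.6080  ⇒  Var(R_m) = 114.6080 / 5 = 22.9216
β = Cov / Var(R_m) = 36.7980 / 22.9216 = 1.6054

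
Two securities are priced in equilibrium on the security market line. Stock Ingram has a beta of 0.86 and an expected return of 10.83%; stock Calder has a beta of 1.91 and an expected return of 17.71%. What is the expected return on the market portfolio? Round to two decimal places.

11.75%

Both satisfy E(R) = R_f + β·MRP, so the slope of the SML is
MRP = (17.71% − 10.83%) / (1.91 − 0.86) = 6.88% / 1.05 = 6.5524%
R_f = E(R_Ingram) − β_Ingram·MRP = 10.83% − 0.86 × 6.5524% = 5.1949%
E(R_m) = R_f + MRP = 5.1949% + 6.5524% = 11.75%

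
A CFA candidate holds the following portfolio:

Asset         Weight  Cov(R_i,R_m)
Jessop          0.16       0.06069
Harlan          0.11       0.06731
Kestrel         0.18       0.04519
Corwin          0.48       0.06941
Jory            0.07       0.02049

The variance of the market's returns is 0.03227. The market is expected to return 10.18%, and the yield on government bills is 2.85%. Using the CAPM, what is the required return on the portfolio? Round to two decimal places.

β_Jessop = 0.06069 / 0.03227 = 1.8807
β_Harlan = 0.06731 / 0.03227 = 2.0858
β_Kestrel = 0.04519 / 0.03227 = 1.4004
β_Corwin = 0.06941 / 0.03227 = 2.1509
β_Jory = 0.02049 / 0.03227 = 0.6350
β_P = Σ w_i β_i = 0.16×1.8807 + 0.11×2.0858 + 0.18×1.4004 + 0.48×2.1509 + 0.07×0.6350 = 1.8593
MRP = 10.18% − 2.85% = 7.33%
E(R_P) = R_f + β_P × MRP = 2.85% + 1.8593 × 7.33% = 16.48%

16.48%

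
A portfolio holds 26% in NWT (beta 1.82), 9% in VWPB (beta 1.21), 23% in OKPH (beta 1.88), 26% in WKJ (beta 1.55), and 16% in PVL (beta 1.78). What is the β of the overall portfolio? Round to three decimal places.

1.702

β_P = Σ w_i β_i = 0.26×1.82 + 0.09×1.21 + 0.23×1.88 + 0.26×1.55 + 0.16×1.78 = 1.7023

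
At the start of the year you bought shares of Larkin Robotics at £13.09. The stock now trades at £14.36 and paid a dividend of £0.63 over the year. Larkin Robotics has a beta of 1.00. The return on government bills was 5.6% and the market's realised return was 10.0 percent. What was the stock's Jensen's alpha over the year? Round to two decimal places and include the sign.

Realised HPR = (P1 + D1 − P0) / P0 = (14.36 + 0.63 − 13.09) / 13.09 = 1.90 / 13.09 = 14.5149%
MRP = 10.0% − 5.6% = 4.40%
CAPM required = R_f + β·MRP = 5.6% + 1.00 × 4.4% = 10.0000%
α = realised − required = 14.5149% − 10.0000% = +4.51%

+4.51%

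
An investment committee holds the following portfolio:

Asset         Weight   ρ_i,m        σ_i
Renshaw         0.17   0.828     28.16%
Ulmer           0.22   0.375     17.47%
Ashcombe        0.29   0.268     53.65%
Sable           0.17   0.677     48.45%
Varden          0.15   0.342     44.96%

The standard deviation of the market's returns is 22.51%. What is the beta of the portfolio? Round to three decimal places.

β_Renshaw = 0.828 × 28.16% / 22.51% = 1.0358
β_Ulmer = 0.375 × 17.47% / 22.51% = 0.2910
β_Ashcombe = 0.268 × 53.65% / 22.51% = 0.6387
β_Sable = 0.677 × 48.45% / 22.51% = 1.4572
β_Varden = 0.342 × 44.96% / 22.51% = 0.6831
β_P = Σ w_i β_i = 0.17×1.0358 + 0.22×0.2910 + 0.29×0.6387 + 0.17×1.4572 + 0.15×0.6831 = 0.7755

0.776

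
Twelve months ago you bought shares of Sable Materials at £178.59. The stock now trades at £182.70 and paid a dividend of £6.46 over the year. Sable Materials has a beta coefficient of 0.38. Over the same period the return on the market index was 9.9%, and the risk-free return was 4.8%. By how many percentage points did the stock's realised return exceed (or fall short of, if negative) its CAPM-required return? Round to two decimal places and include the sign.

-0.82%

Realised HPR = (P1 + D1 − P0) / P0 = (182.70 + 6.46 − 178.59) / 178.59 = 10.57 / 178.59 = 5.9186%
MRP = 9.9% − 4.8% = 5.10%
CAPM required = R_f + β·MRP = 4.8% + 0.38 × 5.1% = 6.7380%
α = realised − required = 5.9186% − 6.7380% = -0.82%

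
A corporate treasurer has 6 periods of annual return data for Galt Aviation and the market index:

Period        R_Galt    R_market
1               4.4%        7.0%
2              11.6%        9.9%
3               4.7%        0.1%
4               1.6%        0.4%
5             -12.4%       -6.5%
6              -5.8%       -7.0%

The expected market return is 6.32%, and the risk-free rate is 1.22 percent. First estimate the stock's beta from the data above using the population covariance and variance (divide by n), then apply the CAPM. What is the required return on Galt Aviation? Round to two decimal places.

Mean R_i = (4.4 + 11.6 + 4.7 + 1.6 − 12.4 − 5.8) / 6 = 0.6833%
Mean R_m = (7.0 + 9.9 + 0.1 + 0.4 − 6.5 − 7.0) / 6 = 0.6500%
Σ(R_i − R̄_i)(R_m − R̄_m) = 265.2850  ⇒  Cov = 265.2850 / 6 = 44.2142
Σ(R_m − R̄_m)² = 235.8950  ⇒  Var(R_m) = 235.8950 / 6 = 39.3158
β = Cov / Var(R_m) = 44.2142 / 39.3158 = 1.1246
MRP = 6.32% − 1.22% = 5.10%
E(R) = R_f + β × MRP = 1.22% + 1.1246 × 5.10% = 6.96%

6.96%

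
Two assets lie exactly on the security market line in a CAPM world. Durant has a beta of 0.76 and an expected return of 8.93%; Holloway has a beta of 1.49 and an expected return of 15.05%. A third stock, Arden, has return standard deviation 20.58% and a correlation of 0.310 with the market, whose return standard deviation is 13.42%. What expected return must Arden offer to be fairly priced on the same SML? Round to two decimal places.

6.54%

MRP = (15.05% − 8.93%) / (1.49 − 0.76) = 8.3836%
R_f = 8.93% − 0.76 × 8.3836% = 2.5585%
β_Arden = ρ·σ_i/σ_m = 0.310 × 20.58 / 13.42 = 0.4754
E(R_Arden) = R_f + β × MRP = 2.5585% + 0.4754 × 8.3836% = 6.54%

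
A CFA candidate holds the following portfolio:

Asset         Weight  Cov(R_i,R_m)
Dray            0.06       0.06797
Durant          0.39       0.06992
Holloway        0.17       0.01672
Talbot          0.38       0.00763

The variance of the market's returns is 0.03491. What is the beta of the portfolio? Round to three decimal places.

β_Dray = 0.06797 / 0.03491 = 1.9470
β_Durant = 0.06992 / 0.03491 = 2.0029
β_Holloway = 0.01672 / 0.03491 = 0.4789
β_Talbot = 0.00763 / 0.03491 = 0.2186
β_P = Σ w_i β_i = 0.06×1.9470 + 0.39×2.0029 + 0.17×0.4789 + 0.38×0.2186 = 1.0624

1.062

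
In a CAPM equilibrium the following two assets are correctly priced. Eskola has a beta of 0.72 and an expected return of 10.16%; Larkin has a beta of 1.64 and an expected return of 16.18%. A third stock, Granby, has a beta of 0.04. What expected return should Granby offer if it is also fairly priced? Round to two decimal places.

MRP (SML slope) = (16.18% − 10.16%) / (1.64 − 0.72) = 6.02% / 0.92 = 6.5435%
R_f (intercept) = 10.16% − 0.72 × 6.5435% = 5.4487%
E(R_Granby) = R_f + β × MRP = 5.4487% + 0.04 × 6.5435% = 5.71%

5.71%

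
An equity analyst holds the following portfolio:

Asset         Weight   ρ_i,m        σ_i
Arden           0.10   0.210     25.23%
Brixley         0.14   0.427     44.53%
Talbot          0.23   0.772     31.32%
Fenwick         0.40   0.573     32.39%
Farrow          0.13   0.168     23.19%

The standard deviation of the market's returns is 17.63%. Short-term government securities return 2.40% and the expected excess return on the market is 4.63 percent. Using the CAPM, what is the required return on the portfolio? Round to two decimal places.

6.78%

β_Arden = 0.210 × 25.23% / 17.63% = 0.3005
β_Brixley = 0.427 × 44.53% / 17.63% = 1.0785
β_Talbot = 0.772 × 31.32% / 17.63% = 1.3715
β_Fenwick = 0.573 × 32.39% / 17.63% = 1.0527
β_Farrow = 0.168 × 23.19% / 17.63% = 0.2210
β_P = Σ w_i β_i = 0.10×0.3005 + 0.14×1.0785 + 0.23×1.3715 + 0.40×1.0527 + 0.13×0.2210 = 0.9463
E(R_P) = R_f + β_P × MRP = 2.40% + 0.9463 × 4.63% = 6.78%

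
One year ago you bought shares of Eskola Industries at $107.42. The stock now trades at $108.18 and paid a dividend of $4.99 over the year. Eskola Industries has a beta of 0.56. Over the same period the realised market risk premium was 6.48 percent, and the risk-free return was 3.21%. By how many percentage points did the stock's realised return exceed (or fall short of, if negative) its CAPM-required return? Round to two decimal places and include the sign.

Realised HPR = (P1 + D1 − P0) / P0 = (108.18 + 4.99 − 107.42) / 107.42 = 5.75 / 107.42 = 5.3528%
CAPM required = R_f + β·MRP = 3.21% + 0.56 × 6.48% = 6.8388%
α = realised − required = 5.3528% − 6.8388% = -1.49%

-1.49%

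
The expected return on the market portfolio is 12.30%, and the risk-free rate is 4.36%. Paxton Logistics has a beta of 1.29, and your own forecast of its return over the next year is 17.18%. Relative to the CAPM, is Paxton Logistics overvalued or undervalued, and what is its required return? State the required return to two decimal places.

Undervalued; required return 14.60%

MRP = 12.30% − 4.36% = 7.94%
Required return = R_f + β·MRP = 4.36% + 1.29 × 7.94% = 14.60%
Forecast 17.18% > required 14.60% → the stock plots above the SML → undervalued.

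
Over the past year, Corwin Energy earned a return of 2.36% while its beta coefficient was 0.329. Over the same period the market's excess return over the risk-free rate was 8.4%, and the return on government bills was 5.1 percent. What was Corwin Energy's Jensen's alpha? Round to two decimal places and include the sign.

CAPM benchmark = R_f + β(R_m − R_f) = 5.1% + 0.329 × 8.4% = 7.8636%
α = actual − benchmark = 2.36% − 7.8636% = -5.50%

-5.50%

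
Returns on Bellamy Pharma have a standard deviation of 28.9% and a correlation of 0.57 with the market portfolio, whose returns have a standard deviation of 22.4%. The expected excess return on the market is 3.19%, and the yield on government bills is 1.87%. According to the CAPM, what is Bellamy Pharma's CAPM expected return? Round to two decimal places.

4.22%

β = ρ × σ_i / σ_m = 0.57 × 28.9% / 22.4% = 0.7354
E(R) = 1.87% + 0.7354 × 3.19% = 4.22%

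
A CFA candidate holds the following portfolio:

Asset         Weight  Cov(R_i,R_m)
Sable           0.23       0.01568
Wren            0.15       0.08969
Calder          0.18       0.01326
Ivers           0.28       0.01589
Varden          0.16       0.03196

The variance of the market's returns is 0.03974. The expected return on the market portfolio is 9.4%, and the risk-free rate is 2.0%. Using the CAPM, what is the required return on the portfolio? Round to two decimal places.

β_Sable = 0.01568 / 0.03974 = 0.3946
β_Wren = 0.08969 / 0.03974 = 2.2569
β_Calder = 0.01326 / 0.03974 = 0.3337
β_Ivers = 0.01589 / 0.03974 = 0.3998
β_Varden = 0.03196 / 0.03974 = 0.8042
β_P = Σ w_i β_i = 0.23×0.3946 + 0.15×2.2569 + 0.18×0.3337 + 0.28×0.3998 + 0.16×0.8042 = 0.7300
MRP = 9.4% − 2.0% = 7.40%
E(R_P) = R_f + β_P × MRP = 2.0% + 0.7300 × 7.4% = 7.40%

7.40%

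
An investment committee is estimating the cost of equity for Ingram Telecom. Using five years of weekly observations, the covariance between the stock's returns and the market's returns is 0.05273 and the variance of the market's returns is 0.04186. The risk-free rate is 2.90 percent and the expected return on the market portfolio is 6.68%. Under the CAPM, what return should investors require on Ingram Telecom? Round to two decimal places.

β = Cov(R_i, R_m) / Var(R_m) = 0.05273 / 0.04186 = 1.2597
MRP = 6.68% − 2.90% = 3.78%
E(R) = R_f + β × MRP = 2.90% + 1.2597 × 3.78% = 7.66%

7.66%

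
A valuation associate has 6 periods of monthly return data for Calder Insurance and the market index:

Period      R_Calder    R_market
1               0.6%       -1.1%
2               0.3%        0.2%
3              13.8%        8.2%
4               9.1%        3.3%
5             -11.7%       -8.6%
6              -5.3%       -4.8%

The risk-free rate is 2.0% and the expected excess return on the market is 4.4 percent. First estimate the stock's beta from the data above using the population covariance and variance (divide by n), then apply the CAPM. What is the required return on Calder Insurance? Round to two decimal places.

8.83%

Mean R_i = (0.6 + 0.3 + 13.8 + 9.1 − 11.7 − 5.3) / 6 = 1.1333%
Mean R_m = (-1.1 + 0.2 + 8.2 + 3.3 − 8.6 − 4.8) / 6 = -0.4667%
Σ(R_i − R̄_i)(R_m − R̄_m) = 271.8233  ⇒  Cov = 271.8233 / 6 = 45.3039
Σ(R_m − R̄_m)² = 175.0733  ⇒  Var(R_m) = 175.0733 / 6 = 29.1789
β = Cov / Var(R_m) = 45.3039 / 29.1789 = 1.5526
E(R) = R_f + β × MRP = 2.0% + 1.5526 × 4.4% = 8.83%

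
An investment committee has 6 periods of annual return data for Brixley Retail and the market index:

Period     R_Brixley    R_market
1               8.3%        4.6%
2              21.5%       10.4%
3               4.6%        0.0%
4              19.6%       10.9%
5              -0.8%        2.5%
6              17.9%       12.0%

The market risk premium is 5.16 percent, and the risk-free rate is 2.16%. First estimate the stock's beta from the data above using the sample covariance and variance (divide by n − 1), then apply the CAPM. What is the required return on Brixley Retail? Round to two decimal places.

Mean R_i = (8.3 + 21.5 + 4.6 + 19.6 − 0.8 + 17.9) / 6 = 11.8500%
Mean R_m = (4.6 + 10.4 + 0.0 + 10.9 + 2.5 + 12.0) / 6 = 6.7333%
Σ(R_i − R̄_i)(R_m − R̄_m) = 209.4800  ⇒  Cov = 209.4800 / 5 = 41.8960
Σ(R_m − R̄_m)² = 126.3533  ⇒  Var(R_m) = 126.3533 / 5 = 25.2707
β = Cov / Var(R_m) = 41.8960 / 25.2707 = 1.6579
E(R) = R_f + β × MRP = 2.16% + 1.6579 × 5.16% = 10.71%

10.71%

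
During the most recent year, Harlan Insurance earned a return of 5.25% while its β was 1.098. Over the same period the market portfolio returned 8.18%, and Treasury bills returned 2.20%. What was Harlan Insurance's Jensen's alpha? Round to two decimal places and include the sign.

Market excess return = 8.18% − 2.20% = 5.98%
CAPM benchmark = R_f + β(R_m − R_f) = 2.20% + 1.098 × 5.98% = 8.76604%
α = actual − benchmark = 5.25% − 8.76604% = -3.52%

-3.52%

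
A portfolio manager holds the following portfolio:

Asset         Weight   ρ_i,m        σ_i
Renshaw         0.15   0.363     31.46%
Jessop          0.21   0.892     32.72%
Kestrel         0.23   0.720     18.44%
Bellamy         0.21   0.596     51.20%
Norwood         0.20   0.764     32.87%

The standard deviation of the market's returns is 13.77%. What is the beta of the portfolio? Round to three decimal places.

1.621

β_Renshaw = 0.363 × 31.46% / 13.77% = 0.8293
β_Jessop = 0.892 × 32.72% / 13.77% = 2.1196
β_Kestrel = 0.720 × 18.44% / 13.77% = 0.9642
β_Bellamy = 0.596 × 51.20% / 13.77% = 2.2161
β_Norwood = 0.764 × 32.87% / 13.77% = 1.8237
β_P = Σ w_i β_i = 0.15×0.8293 + 0.21×2.1196 + 0.23×0.9642 + 0.21×2.2161 + 0.20×1.8237 = 1.6214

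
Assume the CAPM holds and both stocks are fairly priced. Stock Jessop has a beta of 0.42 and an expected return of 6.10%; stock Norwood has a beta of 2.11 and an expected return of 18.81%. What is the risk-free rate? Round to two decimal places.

2.94%

Both satisfy E(R) = R_f + β·MRP, so the slope of the SML is
MRP = (18.81% − 6.10%) / (2.11 − 0.42) = 12.71% / 1.69 = 7.5207%
R_f = E(R_Jessop) − β_Jessop·MRP = 6.10% − 0.42 × 7.5207% = 2.9413%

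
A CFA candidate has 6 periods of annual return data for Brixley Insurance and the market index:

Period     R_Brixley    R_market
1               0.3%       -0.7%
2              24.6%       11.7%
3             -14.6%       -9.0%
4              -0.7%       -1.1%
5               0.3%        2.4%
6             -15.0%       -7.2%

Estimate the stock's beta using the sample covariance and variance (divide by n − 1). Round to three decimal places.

Mean R_i = (0.3 + 24.6 − 14.6 − 0.7 + 0.3 − 15.0) / 6 = -0.8500%
Mean R_m = (-0.7 + 11.7 − 9.0 − 1.1 + 2.4 − 7.2) / 6 = -0.6500%
Σ(R_i − R̄_i)(R_m − R̄_m) = 525.1850  ⇒  Cov = 525.1850 / 5 = 105.0370
Σ(R_m − R̄_m)² = 274.6550  ⇒  Var(R_m) = 274.6550 / 5 = 54.9310
β = Cov / Var(R_m) = 105.0370 / 54.9310 = 1.9122

1.912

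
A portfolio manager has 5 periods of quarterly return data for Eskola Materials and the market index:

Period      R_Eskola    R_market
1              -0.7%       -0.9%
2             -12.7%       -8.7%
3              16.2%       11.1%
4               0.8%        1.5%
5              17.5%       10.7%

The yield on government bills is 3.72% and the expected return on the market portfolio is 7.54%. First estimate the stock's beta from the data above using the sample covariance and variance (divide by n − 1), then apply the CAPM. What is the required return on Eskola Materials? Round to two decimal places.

9.49%

Mean R_i = (-0.7 − 12.7 + 16.2 + 0.8 + 17.5) / 5 = 4.2200%
Mean R_m = (-0.9 − 8.7 + 11.1 + 1.5 + 10.7) / 5 = 2.7400%
Σ(R_i − R̄_i)(R_m − R̄_m) = 421.5760  ⇒  Cov = 421.5760 / 4 = 105.3940
Σ(R_m − R̄_m)² = 278.9120  ⇒  Var(R_m) = 278.9120 / 4 = 69.7280
β = Cov / Var(R_m) = 105.3940 / 69.7280 = 1.5115
MRP = 7.54% − 3.72% = 3.82%
E(R) = R_f + β × MRP = 3.72% + 1.5115 × 3.82% = 9.49%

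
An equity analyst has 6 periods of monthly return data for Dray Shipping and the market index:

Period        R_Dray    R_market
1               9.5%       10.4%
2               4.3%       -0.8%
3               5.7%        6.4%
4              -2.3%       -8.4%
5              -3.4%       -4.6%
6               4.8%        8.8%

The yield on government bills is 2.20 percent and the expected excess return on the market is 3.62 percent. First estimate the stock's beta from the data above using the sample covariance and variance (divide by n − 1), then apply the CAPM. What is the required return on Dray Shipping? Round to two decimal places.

Mean R_i = (9.5 + 4.3 + 5.7 − 2.3 − 3.4 + 4.8) / 6 = 3.1000%
Mean R_m = (10.4 − 0.8 + 6.4 − 8.4 − 4.6 + 8.8) / 6 = 1.9667%
Σ(R_i − R̄_i)(R_m − R̄_m) = 172.4600  ⇒  Cov = 172.4600 / 5 = 34.4920
Σ(R_m − R̄_m)² = 295.7133  ⇒  Var(R_m) = 295.7133 / 5 = 59.1427
β = Cov / Var(R_m) = 34.4920 / 59.1427 = 0.5832
E(R) = R_f + β × MRP = 2.20% + 0.5832 × 3.62% = 4.31%

4.31%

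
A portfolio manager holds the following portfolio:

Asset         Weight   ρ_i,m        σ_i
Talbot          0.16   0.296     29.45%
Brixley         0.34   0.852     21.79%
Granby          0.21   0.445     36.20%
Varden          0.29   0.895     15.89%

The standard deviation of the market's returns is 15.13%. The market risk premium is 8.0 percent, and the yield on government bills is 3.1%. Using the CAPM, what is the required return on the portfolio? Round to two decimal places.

β_Talbot = 0.296 × 29.45% / 15.13% = 0.5762
β_Brixley = 0.852 × 21.79% / 15.13% = 1.2270
β_Granby = 0.445 × 36.20% / 15.13% = 1.0647
β_Varden = 0.895 × 15.89% / 15.13% = 0.9400
β_P = Σ w_i β_i = 0.16×0.5762 + 0.34×1.2270 + 0.21×1.0647 + 0.29×0.9400 = 1.0056
E(R_P) = R_f + β_P × MRP = 3.1% + 1.0056 × 8.0% = 11.14%

11.14%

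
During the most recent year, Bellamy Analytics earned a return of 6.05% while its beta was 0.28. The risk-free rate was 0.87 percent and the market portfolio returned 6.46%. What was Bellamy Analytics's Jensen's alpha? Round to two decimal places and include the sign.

+3.61%

Market excess return = 6.46% − 0.87% = 5.59%
CAPM benchmark = R_f + β(R_m − R_f) = 0.87% + 0.28 × 5.59% = 2.4352%
α = actual − benchmark = 6.05% − 2.4352% = +3.61%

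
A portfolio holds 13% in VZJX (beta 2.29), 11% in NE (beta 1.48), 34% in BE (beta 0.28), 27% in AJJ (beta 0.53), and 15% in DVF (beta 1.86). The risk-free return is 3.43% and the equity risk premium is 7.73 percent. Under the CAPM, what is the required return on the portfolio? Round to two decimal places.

10.99%

β_P = Σ w_i β_i = 0.13×2.29 + 0.11×1.48 + 0.34×0.28 + 0.27×0.53 + 0.15×1.86 = 0.9778
E(R_P) = R_f + β_P × MRP = 3.43% + 0.9778 × 7.73% = 10.99%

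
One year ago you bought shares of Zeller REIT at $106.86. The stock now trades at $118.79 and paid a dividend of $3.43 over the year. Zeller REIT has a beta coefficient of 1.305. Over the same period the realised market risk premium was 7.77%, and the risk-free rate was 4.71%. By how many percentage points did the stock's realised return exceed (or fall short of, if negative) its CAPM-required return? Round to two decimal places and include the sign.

Realised HPR = (P1 + D1 − P0) / P0 = (118.79 + 3.43 − 106.86) / 106.86 = 15.36 / 106.86 = 14.3739%
CAPM required = R_f + β·MRP = 4.71% + 1.305 × 7.77% = 14.84985%
α = realised − required = 14.3739% − 14.84985% = -0.48%

-0.48%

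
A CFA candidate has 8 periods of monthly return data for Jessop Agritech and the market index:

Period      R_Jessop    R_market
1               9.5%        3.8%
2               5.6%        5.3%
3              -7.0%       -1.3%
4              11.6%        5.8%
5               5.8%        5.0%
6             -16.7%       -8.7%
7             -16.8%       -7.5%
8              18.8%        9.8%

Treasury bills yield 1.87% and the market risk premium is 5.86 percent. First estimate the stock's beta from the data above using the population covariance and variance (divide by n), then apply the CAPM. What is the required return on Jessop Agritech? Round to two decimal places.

13.32%

Mean R_i = (9.5 + 5.6 − 7.0 + 11.6 + 5.8 − 16.7 − 16.8 + 18.8) / 8 = 1.3500%
Mean R_m = (3.8 + 5.3 − 1.3 + 5.8 + 5.0 − 8.7 − 7.5 + 9.8) / 8 = 1.5250%
Σ(R_i − R̄_i)(R_m − R̄_m) = 610.2200  ⇒  Cov = 610.2200 / 8 = 76.2775
Σ(R_m − R̄_m)² = 312.2350  ⇒  Var(R_m) = 312.2350 / 8 = 39.0294
β = Cov / Var(R_m) = 76.2775 / 39.0294 = 1.9544
E(R) = R_f + β × MRP = 1.87% + 1.9544 × 5.86% = 13.32%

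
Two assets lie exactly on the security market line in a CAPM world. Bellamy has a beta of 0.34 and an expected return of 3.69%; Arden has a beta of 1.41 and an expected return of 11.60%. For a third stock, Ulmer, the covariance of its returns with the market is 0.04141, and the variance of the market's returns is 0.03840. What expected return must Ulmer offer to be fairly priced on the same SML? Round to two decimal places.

MRP = (11.60% − 3.69%) / (1.41 − 0.34) = 7.3925%
R_f = 3.69% − 0.34 × 7.3925% = 1.1766%
β_Ulmer = Cov / Var(R_m) = 0.04141 / 0.03840 = 1.0784
E(R_Ulmer) = R_f + β × MRP = 1.1766% + 1.0784 × 7.3925% = 9.15%

9.15%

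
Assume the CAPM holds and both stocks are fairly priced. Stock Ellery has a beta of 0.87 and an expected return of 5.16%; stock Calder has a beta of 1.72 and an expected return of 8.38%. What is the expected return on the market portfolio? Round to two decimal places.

Both satisfy E(R) = R_f + β·MRP, so the slope of the SML is
MRP = (8.38% − 5.16%) / (1.72 − 0.87) = 3.22% / 0.85 = 3.7882%
R_f = E(R_Ellery) − β_Ellery·MRP = 5.16% − 0.87 × 3.7882% = 1.8643%
E(R_m) = R_f + MRP = 1.8643% + 3.7882% = 5.65%

5.65%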